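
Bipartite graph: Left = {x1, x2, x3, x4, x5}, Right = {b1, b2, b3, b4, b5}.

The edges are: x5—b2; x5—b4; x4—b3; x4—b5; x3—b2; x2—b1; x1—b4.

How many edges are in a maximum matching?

For example, pair x1→b4, x2→b1, x3→b2, x4→b3.
The set {x1, x3, x5} has only 2 neighbours ({b2, b4}), so by Hall's theorem at most 4 of the 5 left vertices can be matched.

4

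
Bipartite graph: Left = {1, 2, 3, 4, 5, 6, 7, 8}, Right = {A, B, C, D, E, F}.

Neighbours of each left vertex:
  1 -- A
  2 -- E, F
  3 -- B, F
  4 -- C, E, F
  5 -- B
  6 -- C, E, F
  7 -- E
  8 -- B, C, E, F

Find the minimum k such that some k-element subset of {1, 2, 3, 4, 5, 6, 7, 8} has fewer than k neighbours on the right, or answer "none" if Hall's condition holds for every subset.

4

Take S = {2, 3, 5, 7}. Its neighbourhood is {B, E, F}, so |N(S)| = 3 < |S| = 4.
Every subset of size less than 4 has at least as many neighbours as members, so 4 is the minimum.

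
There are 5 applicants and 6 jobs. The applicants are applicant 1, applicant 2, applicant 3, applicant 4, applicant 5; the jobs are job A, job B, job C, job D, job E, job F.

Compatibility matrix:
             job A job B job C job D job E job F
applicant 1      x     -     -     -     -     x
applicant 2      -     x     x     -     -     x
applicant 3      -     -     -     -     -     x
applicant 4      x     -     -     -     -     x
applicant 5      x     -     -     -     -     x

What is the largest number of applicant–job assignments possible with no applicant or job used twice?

3

A valid assignment of size 3: applicant 1→job A, applicant 2→job B, applicant 3→job F.
The set {applicant 1, applicant 3, applicant 4, applicant 5} has only 2 neighbours ({job A, job F}), so by Hall's theorem at most 3 of the 5 applicants can be matched.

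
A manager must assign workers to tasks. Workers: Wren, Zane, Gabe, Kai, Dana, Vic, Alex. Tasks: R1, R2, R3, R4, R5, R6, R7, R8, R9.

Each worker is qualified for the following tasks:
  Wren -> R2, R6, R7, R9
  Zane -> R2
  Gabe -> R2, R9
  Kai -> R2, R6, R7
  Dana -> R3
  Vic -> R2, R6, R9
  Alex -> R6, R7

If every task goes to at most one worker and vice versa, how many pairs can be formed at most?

5

For example, pair Wren–R6, Zane–R2, Gabe–R9, Kai–R7, Dana–R3.
The set {Wren, Zane, Gabe, Kai, Vic, Alex} has only 4 neighbours ({R2, R6, R7, R9}), so by Hall's theorem at most 5 of the 7 workers can be matched.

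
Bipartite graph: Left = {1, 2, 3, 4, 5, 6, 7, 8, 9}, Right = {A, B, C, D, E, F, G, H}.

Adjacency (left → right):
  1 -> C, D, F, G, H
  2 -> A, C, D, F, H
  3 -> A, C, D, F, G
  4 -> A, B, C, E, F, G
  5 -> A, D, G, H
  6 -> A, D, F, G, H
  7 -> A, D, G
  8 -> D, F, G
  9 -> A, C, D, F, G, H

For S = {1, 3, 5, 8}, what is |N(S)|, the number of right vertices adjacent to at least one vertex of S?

The union of neighbours of {1, 3, 5, 8} is {A, C, D, F, G, H}, which has 6 elements.
Since |N(S)| = 6 ≥ |S| = 4, Hall's condition holds for this subset.

6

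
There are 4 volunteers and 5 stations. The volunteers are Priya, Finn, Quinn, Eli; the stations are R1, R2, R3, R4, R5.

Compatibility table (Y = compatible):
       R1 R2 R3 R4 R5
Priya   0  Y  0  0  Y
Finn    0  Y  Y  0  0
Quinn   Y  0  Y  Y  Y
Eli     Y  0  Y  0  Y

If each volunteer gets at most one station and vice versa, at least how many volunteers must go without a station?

0

For example, pair Priya→R2, Finn→R3, Quinn→R4, Eli→R5.
This saturates every volunteer, so 4 is the maximum.
That matches 4 of the 4, leaving 0 unmatched; no matching can do better.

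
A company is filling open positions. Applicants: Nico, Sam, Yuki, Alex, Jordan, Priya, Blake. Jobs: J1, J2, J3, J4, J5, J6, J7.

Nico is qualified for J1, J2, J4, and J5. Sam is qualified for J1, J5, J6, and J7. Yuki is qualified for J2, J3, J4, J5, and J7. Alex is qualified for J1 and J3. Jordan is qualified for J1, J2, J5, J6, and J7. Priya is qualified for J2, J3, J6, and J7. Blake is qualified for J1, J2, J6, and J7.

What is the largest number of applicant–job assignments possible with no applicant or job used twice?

One maximum matching: Nico-J4, Sam-J5, Yuki-J7, Alex-J1, Jordan-J2, Priya-J3, Blake-J6.
This saturates every applicant, so 7 is the maximum.

7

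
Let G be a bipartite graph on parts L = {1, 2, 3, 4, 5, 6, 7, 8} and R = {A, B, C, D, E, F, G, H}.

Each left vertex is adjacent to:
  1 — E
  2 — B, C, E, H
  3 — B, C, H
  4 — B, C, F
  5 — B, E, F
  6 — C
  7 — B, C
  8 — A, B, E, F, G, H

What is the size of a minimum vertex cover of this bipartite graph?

A maximum matching has 6 edges (e.g. 1–E, 2–H, 3–C, 4–F, 5–B, 8–G).
By König's theorem the minimum vertex cover has the same size. One such cover is {8, B, C, E, F, H}.

6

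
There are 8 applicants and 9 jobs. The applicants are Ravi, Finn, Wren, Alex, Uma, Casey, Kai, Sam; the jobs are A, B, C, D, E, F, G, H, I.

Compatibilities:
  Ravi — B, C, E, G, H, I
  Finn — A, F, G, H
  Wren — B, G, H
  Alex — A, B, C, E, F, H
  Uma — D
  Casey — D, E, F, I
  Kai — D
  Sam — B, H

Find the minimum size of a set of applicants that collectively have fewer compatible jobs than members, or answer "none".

Take S = {Uma, Kai}. Its neighbourhood is {D}, so |N(S)| = 1 < |S| = 2.
No single vertex violates Hall's condition since each has at least one neighbour, so 2 is the minimum.

2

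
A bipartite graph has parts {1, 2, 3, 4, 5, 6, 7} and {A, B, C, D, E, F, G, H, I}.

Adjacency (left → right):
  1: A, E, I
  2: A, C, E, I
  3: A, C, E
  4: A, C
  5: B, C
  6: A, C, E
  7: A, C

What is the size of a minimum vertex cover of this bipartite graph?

5

A maximum matching has 5 edges (e.g. 1–I, 2–A, 3–E, 4–C, 5–B).
By König's theorem the minimum vertex cover has the same size. One such cover is {5, A, C, E, I}.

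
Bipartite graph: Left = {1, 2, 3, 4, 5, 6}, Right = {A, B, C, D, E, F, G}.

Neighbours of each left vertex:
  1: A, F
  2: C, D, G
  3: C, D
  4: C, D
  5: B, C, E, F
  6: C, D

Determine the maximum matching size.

For example, pair 1-F, 2-G, 3-D, 4-C, 5-B.
The set {3, 4, 6} has only 2 neighbours ({C, D}), so by Hall's theorem at most 5 of the 6 left vertices can be matched.

5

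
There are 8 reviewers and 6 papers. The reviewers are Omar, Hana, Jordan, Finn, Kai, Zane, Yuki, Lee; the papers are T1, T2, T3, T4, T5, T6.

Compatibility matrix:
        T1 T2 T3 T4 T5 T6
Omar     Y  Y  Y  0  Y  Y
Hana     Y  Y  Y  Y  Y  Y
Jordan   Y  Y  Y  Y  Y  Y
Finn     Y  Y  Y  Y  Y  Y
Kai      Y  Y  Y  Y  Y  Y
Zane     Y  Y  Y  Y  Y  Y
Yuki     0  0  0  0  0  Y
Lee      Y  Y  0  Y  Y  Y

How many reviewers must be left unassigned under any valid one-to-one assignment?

For example, pair Omar–T2, Hana–T1, Jordan–T6, Finn–T3, Kai–T5, Zane–T4.
The set {Omar, Hana, Jordan, Finn, Kai, Zane, Yuki, Lee} has only 6 neighbours ({T1, T2, T3, T4, T5, T6}), so by Hall's theorem at most 6 of the 8 reviewers can be matched.
That matches 6 of the 8, leaving 2 unmatched; no matching can do better.

2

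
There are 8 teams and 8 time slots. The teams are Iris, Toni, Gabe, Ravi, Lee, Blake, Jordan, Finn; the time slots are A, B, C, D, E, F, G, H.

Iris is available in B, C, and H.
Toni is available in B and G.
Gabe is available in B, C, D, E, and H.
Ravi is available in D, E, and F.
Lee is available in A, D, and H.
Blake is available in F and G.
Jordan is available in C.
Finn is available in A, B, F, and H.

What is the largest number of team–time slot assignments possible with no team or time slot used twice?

8

One maximum matching: Iris→H, Toni→G, Gabe→E, Ravi→D, Lee→A, Blake→F, Jordan→C, Finn→B.
All 8 teams are matched, so no larger matching exists.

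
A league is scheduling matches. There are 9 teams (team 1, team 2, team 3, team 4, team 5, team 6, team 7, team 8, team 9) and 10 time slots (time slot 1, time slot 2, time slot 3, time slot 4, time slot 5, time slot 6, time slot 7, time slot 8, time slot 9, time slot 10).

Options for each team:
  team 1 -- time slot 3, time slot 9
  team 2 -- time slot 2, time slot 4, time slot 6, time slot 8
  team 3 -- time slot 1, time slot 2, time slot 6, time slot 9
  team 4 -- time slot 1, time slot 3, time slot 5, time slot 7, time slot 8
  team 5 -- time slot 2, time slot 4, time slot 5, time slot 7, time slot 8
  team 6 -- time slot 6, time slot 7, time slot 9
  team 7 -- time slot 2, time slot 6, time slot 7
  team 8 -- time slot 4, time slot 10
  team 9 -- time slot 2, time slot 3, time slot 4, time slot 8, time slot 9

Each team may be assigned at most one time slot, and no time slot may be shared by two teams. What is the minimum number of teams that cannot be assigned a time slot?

A valid assignment of size 9: team 1→time slot 3, team 2→time slot 4, team 3→time slot 2, team 4→time slot 7, team 5→time slot 5, team 6→time slot 9, team 7→time slot 6, team 8→time slot 10, team 9→time slot 8.
All 9 teams are matched, so no larger matching exists.
That matches 9 of the 9, leaving 0 unmatched; no matching can do better.

0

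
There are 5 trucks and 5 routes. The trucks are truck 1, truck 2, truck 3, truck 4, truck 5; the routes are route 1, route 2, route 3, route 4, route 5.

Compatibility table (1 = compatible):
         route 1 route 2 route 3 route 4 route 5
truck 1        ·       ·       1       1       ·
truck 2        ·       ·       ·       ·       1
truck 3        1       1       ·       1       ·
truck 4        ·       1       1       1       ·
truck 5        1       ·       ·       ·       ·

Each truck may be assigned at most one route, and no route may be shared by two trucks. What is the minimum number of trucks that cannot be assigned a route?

0

For example, pair truck 1-route 3, truck 2-route 5, truck 3-route 4, truck 4-route 2, truck 5-route 1.
All 5 trucks are matched, so no larger matching exists.
That matches 5 of the 5, leaving 0 unmatched; no matching can do better.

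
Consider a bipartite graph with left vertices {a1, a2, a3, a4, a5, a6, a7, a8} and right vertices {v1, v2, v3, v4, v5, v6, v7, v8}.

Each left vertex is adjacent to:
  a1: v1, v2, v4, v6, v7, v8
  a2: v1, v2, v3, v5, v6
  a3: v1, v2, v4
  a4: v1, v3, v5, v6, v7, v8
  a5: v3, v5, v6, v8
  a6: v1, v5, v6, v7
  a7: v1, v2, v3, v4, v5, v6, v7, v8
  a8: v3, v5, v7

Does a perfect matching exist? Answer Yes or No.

A valid assignment of size 8: a1-v2, a2-v5, a3-v4, a4-v1, a5-v8, a6-v6, a7-v3, a8-v7.
Every left vertex is matched, so this is a perfect matching.

Yes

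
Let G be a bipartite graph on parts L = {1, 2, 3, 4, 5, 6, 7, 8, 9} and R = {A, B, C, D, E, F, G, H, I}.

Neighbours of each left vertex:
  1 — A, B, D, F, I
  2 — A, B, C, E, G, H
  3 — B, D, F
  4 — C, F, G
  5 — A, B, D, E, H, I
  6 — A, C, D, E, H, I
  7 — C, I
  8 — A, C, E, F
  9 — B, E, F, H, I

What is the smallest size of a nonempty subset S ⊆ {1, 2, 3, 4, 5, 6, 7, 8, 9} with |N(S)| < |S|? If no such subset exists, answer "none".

A matching saturating every left vertex exists, for instance 1→A, 2→G, 3→B, 4→F, 5→D, 6→H, 7→I, 8→C, 9→E.
By Hall's marriage theorem, this means |N(S)| ≥ |S| for every subset S, so no violating subset exists.

none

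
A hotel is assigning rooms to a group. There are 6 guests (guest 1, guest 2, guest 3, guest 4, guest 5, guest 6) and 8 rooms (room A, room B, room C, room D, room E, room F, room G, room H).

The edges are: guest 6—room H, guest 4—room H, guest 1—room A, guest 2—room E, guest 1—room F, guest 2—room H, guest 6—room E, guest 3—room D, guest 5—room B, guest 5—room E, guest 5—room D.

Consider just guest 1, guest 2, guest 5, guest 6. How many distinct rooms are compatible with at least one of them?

6

The union of neighbours of {guest 1, guest 2, guest 5, guest 6} is {room A, room B, room D, room E, room F, room H}, which has 6 elements.
Since |N(S)| = 6 ≥ |S| = 4, Hall's condition holds for this subset.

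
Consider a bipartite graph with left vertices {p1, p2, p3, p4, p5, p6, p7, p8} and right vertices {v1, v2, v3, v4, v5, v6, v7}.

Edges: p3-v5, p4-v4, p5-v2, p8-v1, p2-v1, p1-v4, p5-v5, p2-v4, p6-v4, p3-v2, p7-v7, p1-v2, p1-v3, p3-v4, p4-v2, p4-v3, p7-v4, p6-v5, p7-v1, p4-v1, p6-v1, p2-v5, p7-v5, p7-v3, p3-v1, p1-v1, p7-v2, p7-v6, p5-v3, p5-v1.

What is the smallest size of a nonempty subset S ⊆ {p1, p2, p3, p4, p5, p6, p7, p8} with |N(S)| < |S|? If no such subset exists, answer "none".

6

Take S = {p1, p2, p3, p4, p5, p6}. Its neighbourhood is {v1, v2, v3, v4, v5}, so |N(S)| = 5 < |S| = 6.
Every subset of size less than 6 has at least as many neighbours as members, so 6 is the minimum.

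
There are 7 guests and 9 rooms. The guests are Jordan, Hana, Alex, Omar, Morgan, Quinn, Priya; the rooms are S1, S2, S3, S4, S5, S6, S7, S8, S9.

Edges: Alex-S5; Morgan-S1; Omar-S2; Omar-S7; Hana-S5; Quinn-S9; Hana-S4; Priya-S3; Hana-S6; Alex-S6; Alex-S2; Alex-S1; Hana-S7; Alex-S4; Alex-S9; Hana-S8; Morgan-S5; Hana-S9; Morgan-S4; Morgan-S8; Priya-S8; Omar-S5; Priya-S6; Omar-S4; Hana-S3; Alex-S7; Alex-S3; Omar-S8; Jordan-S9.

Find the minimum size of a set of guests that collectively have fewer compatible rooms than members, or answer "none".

2

Take S = {Jordan, Quinn}. Its neighbourhood is {S9}, so |N(S)| = 1 < |S| = 2.
No single vertex violates Hall's condition since each has at least one neighbour, so 2 is the minimum.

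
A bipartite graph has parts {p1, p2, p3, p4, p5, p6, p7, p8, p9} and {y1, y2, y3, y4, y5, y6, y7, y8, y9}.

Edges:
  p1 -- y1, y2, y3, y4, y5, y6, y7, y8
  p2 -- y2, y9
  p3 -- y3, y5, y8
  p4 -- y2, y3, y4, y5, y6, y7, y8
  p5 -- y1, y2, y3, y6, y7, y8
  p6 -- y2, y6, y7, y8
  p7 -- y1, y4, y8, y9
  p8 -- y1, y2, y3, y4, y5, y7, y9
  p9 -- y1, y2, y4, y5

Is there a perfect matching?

Yes

One maximum matching: p1→y6, p2→y9, p3→y5, p4→y3, p5→y7, p6→y2, p7→y8, p8→y4, p9→y1.
Every left vertex is matched, so this is a perfect matching.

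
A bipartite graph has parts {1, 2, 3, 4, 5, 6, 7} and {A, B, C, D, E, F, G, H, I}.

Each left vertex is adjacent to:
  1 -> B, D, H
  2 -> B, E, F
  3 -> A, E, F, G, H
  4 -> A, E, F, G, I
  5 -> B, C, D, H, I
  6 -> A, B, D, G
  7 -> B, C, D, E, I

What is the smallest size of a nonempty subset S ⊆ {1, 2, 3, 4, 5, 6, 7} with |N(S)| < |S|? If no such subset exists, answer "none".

A matching saturating every left vertex exists, for instance 1→D, 2→B, 3→H, 4→A, 5→I, 6→G, 7→E.
By Hall's marriage theorem, this means |N(S)| ≥ |S| for every subset S, so no violating subset exists.

none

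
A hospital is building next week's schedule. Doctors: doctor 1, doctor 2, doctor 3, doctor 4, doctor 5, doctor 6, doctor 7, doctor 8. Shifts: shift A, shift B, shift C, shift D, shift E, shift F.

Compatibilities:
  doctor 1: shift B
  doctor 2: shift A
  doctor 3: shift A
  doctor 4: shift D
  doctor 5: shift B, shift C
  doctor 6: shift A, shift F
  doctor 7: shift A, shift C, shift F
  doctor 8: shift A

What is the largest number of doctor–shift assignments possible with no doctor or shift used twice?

5

For example, pair doctor 1-shift B, doctor 2-shift A, doctor 4-shift D, doctor 5-shift C, doctor 6-shift F.
The set {doctor 1, doctor 2, doctor 3, doctor 5, doctor 6, doctor 7, doctor 8} has only 4 neighbours ({shift A, shift B, shift C, shift F}), so by Hall's theorem at most 5 of the 8 doctors can be matched.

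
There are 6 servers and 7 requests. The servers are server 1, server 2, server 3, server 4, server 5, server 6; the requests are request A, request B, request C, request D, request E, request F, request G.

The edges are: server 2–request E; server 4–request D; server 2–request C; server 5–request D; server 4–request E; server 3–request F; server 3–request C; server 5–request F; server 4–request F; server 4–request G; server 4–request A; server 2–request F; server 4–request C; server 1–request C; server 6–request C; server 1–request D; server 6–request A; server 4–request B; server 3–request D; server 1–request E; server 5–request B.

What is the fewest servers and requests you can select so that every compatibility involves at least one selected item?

The 6 edges server 1–request D, server 2–request E, server 3–request F, server 4–request G, server 5–request B, server 6–request C form a matching, so any vertex cover needs at least 6 vertices (one per matched edge).
Conversely {server 1, server 2, server 3, server 4, server 5, server 6} meets every edge and has exactly 6 vertices, so 6 is optimal.

6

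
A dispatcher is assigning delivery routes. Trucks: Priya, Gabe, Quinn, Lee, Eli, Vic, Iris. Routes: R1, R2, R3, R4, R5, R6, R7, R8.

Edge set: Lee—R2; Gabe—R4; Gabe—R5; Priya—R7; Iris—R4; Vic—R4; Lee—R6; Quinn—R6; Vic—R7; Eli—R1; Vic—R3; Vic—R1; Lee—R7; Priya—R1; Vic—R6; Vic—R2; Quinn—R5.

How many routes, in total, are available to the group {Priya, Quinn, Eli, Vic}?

The union of neighbours of {Priya, Quinn, Eli, Vic} is {R1, R2, R3, R4, R5, R6, R7}, which has 7 elements.
Since |N(S)| = 7 ≥ |S| = 4, Hall's condition holds for this subset.

7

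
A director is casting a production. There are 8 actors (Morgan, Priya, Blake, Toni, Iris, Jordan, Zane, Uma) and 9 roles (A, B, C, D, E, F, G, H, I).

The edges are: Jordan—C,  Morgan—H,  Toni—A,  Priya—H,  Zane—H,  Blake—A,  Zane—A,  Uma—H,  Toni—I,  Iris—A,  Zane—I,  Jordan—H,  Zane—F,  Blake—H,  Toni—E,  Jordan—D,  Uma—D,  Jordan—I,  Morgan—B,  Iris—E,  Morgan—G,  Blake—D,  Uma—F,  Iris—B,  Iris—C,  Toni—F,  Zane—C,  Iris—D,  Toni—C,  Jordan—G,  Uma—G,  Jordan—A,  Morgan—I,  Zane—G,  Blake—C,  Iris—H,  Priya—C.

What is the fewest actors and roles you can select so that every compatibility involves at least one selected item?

The 8 edges Morgan–B, Priya–C, Blake–D, Toni–A, Iris–E, Jordan–G, Zane–H, Uma–F form a matching, so any vertex cover needs at least 8 vertices (one per matched edge).
Conversely {Morgan, Priya, Blake, Toni, Iris, Jordan, Zane, Uma} meets every edge and has exactly 8 vertices, so 8 is optimal.

8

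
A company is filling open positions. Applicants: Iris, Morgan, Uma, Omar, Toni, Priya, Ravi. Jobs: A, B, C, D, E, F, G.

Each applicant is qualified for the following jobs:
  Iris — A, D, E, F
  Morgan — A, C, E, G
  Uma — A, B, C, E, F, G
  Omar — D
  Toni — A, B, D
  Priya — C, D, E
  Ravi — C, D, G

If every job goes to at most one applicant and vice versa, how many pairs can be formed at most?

For example, pair Iris–F, Morgan–C, Uma–A, Omar–D, Toni–B, Priya–E, Ravi–G.
All 7 applicants are matched, so no larger matching exists.

7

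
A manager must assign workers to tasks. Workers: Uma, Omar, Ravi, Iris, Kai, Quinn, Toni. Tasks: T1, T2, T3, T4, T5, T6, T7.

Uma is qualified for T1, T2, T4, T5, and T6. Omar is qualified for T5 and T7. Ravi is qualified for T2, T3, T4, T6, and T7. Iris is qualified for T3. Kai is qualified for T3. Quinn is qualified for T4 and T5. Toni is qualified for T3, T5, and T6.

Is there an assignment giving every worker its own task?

No

The set {Iris, Kai} has only 1 neighbour ({T3}), so by Hall's theorem at most 6 of the 7 workers can be matched.
Hence no matching covers every worker.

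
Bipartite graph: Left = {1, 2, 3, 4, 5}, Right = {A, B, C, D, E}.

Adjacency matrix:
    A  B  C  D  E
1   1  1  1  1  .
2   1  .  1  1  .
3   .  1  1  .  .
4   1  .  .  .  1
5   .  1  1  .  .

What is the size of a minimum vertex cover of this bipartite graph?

A maximum matching has 5 edges (e.g. 1–D, 2–A, 3–C, 4–E, 5–B).
By König's theorem the minimum vertex cover has the same size. One such cover is {1, 2, 3, 4, 5}.

5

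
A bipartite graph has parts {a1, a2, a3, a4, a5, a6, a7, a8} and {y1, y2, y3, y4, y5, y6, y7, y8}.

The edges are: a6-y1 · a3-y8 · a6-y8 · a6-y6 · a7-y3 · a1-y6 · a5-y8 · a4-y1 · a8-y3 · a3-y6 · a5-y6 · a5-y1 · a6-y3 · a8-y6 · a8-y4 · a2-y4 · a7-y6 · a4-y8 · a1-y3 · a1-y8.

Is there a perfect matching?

No

The set {a1, a2, a3, a4, a5, a6, a7, a8} has only 5 neighbours ({y1, y3, y4, y6, y8}), so by Hall's theorem at most 5 of the 8 left vertices can be matched.
Hence no matching covers every left vertex.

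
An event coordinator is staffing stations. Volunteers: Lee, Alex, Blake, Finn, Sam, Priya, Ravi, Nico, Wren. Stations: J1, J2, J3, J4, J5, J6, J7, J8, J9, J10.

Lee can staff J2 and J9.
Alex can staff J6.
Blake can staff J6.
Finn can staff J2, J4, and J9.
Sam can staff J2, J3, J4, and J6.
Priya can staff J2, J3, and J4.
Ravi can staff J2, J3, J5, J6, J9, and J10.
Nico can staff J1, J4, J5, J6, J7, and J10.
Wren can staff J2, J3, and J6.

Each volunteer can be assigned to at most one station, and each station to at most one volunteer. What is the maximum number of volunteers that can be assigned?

7

A valid assignment of size 7: Lee-J9, Alex-J6, Finn-J4, Sam-J2, Priya-J3, Ravi-J10, Nico-J7.
The set {Lee, Alex, Blake, Finn, Sam, Priya, Wren} has only 5 neighbours ({J2, J3, J4, J6, J9}), so by Hall's theorem at most 7 of the 9 volunteers can be matched.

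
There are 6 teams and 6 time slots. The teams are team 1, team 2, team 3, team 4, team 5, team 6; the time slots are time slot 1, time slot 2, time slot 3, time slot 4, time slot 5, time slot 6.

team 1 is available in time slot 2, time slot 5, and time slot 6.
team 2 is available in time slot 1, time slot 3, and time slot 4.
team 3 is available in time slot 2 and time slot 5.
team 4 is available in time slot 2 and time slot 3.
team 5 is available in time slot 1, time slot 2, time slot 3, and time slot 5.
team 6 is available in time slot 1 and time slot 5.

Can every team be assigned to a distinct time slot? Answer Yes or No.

Yes

One maximum matching: team 1→time slot 6, team 2→time slot 4, team 3→time slot 2, team 4→time slot 3, team 5→time slot 1, team 6→time slot 5.
Every team is matched, so this is a perfect matching.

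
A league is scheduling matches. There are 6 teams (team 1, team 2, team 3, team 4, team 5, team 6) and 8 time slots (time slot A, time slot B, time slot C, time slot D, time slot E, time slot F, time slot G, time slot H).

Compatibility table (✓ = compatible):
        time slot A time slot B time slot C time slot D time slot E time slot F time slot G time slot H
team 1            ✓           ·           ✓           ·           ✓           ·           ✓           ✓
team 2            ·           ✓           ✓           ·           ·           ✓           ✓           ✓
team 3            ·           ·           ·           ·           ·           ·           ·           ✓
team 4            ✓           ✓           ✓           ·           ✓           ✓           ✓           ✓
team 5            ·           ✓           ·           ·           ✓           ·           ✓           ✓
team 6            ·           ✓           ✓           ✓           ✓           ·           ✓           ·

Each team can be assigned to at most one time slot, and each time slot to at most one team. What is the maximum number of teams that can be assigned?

6

A valid assignment of size 6: team 1→time slot A, team 2→time slot G, team 3→time slot H, team 4→time slot E, team 5→time slot B, team 6→time slot C.
All 6 teams are matched, so no larger matching exists.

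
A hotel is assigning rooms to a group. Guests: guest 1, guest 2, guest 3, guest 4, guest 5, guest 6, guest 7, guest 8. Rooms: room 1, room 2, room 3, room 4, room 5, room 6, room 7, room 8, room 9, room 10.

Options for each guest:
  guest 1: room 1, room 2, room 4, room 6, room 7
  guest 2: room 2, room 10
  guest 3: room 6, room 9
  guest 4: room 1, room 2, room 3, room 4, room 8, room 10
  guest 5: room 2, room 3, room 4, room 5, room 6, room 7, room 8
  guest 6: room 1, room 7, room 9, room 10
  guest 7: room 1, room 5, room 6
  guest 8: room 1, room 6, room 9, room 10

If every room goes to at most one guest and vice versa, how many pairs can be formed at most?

One maximum matching: guest 1–room 4, guest 2–room 2, guest 3–room 9, guest 4–room 8, guest 5–room 5, guest 6–room 7, guest 7–room 6, guest 8–room 10.
This saturates every guest, so 8 is the maximum.

8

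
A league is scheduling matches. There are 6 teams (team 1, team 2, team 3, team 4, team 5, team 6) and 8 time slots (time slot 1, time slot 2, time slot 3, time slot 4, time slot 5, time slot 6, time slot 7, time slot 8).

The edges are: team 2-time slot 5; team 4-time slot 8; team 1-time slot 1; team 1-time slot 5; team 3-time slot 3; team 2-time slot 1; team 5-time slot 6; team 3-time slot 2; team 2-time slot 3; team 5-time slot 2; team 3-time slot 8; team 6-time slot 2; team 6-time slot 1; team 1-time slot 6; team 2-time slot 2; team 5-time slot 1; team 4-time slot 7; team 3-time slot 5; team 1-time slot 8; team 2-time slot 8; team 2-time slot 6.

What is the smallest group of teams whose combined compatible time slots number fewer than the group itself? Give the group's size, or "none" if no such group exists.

A matching saturating every team exists, for instance team 1→time slot 8, team 2→time slot 5, team 3→time slot 3, team 4→time slot 7, team 5→time slot 6, team 6→time slot 2.
By Hall's marriage theorem, this means |N(S)| ≥ |S| for every subset S, so no violating subset exists.

none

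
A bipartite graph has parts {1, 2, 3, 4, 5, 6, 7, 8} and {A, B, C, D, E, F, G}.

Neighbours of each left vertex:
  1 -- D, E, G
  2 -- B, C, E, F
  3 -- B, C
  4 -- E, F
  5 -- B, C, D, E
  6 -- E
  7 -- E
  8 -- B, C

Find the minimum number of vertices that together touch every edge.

The 6 edges 1–G, 2–B, 3–C, 4–F, 5–D, 6–E form a matching, so any vertex cover needs at least 6 vertices (one per matched edge).
Conversely {1, 5, B, C, E, F} meets every edge and has exactly 6 vertices, so 6 is optimal.

6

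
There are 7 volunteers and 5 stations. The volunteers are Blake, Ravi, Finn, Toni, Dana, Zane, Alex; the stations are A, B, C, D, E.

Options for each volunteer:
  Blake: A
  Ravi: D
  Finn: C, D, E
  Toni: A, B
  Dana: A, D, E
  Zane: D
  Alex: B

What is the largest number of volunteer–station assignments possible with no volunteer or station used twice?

One maximum matching: Blake→A, Ravi→D, Finn→C, Toni→B, Dana→E.
The set {Blake, Ravi, Toni, Zane, Alex} has only 3 neighbours ({A, B, D}), so by Hall's theorem at most 5 of the 7 volunteers can be matched.

5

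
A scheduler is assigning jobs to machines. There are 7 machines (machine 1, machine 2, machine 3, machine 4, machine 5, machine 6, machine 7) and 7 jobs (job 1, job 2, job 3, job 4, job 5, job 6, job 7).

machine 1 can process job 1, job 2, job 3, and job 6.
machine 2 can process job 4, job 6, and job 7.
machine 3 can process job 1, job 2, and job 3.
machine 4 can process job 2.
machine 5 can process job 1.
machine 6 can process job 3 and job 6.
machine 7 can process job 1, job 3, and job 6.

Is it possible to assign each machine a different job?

The set {machine 1, machine 3, machine 4, machine 5, machine 6, machine 7} has only 4 neighbours ({job 1, job 2, job 3, job 6}), so by Hall's theorem at most 5 of the 7 machines can be matched.
Hence no matching covers every machine.

No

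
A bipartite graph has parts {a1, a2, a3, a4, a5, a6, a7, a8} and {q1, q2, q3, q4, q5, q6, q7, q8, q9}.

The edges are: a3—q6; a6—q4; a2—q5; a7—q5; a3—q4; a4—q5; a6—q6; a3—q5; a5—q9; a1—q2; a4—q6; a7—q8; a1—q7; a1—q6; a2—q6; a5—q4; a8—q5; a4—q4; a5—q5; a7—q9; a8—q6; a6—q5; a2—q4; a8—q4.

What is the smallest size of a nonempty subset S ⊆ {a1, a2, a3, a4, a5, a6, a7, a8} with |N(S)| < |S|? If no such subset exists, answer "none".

Take S = {a2, a3, a4, a6}. Its neighbourhood is {q4, q5, q6}, so |N(S)| = 3 < |S| = 4.
Every subset of size less than 4 has at least as many neighbours as members, so 4 is the minimum.

4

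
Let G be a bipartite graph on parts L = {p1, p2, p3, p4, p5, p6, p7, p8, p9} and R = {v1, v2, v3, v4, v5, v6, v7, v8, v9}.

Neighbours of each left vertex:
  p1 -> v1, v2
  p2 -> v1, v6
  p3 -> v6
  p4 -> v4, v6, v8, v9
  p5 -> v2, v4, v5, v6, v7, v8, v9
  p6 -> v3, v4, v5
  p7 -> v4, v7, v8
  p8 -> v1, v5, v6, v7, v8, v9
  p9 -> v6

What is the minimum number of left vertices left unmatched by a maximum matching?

A valid assignment of size 8: p1–v2, p2–v1, p3–v6, p4–v9, p5–v8, p6–v4, p7–v7, p8–v5.
The set {p3, p9} has only 1 neighbour ({v6}), so by Hall's theorem at most 8 of the 9 left vertices can be matched.
That matches 8 of the 9, leaving 1 unmatched; no matching can do better.

1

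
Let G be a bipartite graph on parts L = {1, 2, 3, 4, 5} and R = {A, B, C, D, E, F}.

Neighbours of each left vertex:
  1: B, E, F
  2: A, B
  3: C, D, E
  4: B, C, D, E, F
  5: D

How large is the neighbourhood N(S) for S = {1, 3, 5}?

5

The union of neighbours of {1, 3, 5} is {B, C, D, E, F}, which has 5 elements.
Since |N(S)| = 5 ≥ |S| = 3, Hall's condition holds for this subset.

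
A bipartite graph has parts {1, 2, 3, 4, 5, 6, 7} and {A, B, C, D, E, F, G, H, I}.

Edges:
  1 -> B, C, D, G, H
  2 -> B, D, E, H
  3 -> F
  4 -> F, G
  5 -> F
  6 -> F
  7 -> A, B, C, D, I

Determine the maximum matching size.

For example, pair 1-H, 2-B, 3-F, 4-G, 7-A.
The set {3, 5, 6} has only 1 neighbour ({F}), so by Hall's theorem at most 5 of the 7 left vertices can be matched.

5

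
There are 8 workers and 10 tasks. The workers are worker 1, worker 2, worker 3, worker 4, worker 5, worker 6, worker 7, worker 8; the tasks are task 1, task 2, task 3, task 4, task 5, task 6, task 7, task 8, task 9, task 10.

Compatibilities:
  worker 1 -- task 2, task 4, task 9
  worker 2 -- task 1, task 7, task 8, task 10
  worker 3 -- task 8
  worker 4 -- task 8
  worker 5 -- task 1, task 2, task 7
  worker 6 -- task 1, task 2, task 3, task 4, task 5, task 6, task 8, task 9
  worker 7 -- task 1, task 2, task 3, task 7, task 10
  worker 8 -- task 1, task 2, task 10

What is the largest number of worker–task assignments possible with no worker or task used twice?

7

One maximum matching: worker 1–task 9, worker 2–task 1, worker 3–task 8, worker 5–task 7, worker 6–task 4, worker 7–task 10, worker 8–task 2.
The set {worker 3, worker 4} has only 1 neighbour ({task 8}), so by Hall's theorem at most 7 of the 8 workers can be matched.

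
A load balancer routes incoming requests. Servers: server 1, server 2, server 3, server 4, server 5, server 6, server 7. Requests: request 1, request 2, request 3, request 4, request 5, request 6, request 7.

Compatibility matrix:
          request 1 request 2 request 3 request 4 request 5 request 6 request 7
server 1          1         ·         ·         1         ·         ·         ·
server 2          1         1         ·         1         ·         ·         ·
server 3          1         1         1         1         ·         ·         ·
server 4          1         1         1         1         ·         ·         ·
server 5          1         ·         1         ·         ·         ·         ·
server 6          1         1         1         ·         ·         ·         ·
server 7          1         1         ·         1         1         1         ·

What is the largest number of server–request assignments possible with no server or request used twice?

5

One maximum matching: server 1-request 1, server 2-request 2, server 3-request 3, server 4-request 4, server 7-request 6.
The set {server 1, server 2, server 3, server 4, server 5, server 6} has only 4 neighbours ({request 1, request 2, request 3, request 4}), so by Hall's theorem at most 5 of the 7 servers can be matched.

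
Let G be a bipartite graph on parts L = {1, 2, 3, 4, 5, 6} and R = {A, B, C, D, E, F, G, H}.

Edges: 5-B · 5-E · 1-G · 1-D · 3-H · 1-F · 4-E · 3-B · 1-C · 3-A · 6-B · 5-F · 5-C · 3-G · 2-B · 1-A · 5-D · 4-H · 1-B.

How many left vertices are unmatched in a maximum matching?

One maximum matching: 1-A, 2-B, 3-G, 4-H, 5-E.
The set {2, 6} has only 1 neighbour ({B}), so by Hall's theorem at most 5 of the 6 left vertices can be matched.
That matches 5 of the 6, leaving 1 unmatched; no matching can do better.

1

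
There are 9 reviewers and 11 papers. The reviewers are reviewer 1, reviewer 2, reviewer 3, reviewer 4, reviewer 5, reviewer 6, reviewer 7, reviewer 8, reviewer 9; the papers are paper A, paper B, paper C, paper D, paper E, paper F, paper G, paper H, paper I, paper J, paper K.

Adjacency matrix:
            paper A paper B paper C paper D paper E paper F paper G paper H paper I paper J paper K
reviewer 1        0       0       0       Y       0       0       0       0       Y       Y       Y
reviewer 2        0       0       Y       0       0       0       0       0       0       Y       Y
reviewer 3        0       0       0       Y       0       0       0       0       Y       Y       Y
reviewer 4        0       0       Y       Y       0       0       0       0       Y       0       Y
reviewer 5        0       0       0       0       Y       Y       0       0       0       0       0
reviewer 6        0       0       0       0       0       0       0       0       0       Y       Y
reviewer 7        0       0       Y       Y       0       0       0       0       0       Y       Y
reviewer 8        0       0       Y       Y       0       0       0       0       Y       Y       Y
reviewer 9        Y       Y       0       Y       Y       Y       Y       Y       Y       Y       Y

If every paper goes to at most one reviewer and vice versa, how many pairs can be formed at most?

7

For example, pair reviewer 1-paper J, reviewer 2-paper C, reviewer 3-paper I, reviewer 4-paper D, reviewer 5-paper E, reviewer 6-paper K, reviewer 9-paper B.
The set {reviewer 1, reviewer 2, reviewer 3, reviewer 4, reviewer 6, reviewer 7, reviewer 8} has only 5 neighbours ({paper C, paper D, paper I, paper J, paper K}), so by Hall's theorem at most 7 of the 9 reviewers can be matched.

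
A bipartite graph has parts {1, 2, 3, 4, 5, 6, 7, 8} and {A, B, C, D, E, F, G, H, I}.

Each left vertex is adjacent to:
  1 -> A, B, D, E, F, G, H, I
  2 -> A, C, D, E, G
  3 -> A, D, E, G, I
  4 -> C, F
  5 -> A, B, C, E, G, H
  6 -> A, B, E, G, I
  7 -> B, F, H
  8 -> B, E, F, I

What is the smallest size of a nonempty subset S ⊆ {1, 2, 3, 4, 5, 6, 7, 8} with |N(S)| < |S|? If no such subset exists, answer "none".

A matching saturating every left vertex exists, for instance 1→H, 2→D, 3→E, 4→C, 5→A, 6→G, 7→F, 8→B.
By Hall's marriage theorem, this means |N(S)| ≥ |S| for every subset S, so no violating subset exists.

none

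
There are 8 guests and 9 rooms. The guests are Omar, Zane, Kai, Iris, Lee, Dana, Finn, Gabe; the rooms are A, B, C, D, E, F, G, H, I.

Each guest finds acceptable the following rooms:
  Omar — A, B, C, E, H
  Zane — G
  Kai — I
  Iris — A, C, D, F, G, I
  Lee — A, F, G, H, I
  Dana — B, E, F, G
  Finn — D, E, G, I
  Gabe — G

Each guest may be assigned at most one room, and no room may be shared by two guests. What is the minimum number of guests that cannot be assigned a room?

A valid assignment of size 7: Omar–A, Zane–G, Kai–I, Iris–F, Lee–H, Dana–B, Finn–E.
The set {Zane, Gabe} has only 1 neighbour ({G}), so by Hall's theorem at most 7 of the 8 guests can be matched.
That matches 7 of the 8, leaving 1 unmatched; no matching can do better.

1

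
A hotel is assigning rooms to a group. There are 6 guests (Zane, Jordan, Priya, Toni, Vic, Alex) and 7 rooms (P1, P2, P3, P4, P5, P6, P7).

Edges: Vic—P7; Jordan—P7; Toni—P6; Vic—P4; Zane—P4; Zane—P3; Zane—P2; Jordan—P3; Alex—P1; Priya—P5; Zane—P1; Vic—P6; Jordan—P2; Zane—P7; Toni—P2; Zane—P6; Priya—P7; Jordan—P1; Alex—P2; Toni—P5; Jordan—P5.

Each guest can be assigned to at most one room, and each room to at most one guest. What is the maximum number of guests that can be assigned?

6

One maximum matching: Zane–P2, Jordan–P3, Priya–P5, Toni–P6, Vic–P7, Alex–P1.
All 6 guests are matched, so no larger matching exists.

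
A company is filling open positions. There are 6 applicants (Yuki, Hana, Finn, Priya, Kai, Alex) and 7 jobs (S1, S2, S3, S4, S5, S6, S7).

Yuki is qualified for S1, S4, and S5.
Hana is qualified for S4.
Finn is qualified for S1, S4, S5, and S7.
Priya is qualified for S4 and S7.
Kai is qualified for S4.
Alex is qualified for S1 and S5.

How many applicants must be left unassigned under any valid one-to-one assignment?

A valid assignment of size 4: Yuki–S5, Hana–S4, Finn–S1, Priya–S7.
The set {Yuki, Hana, Finn, Priya, Kai, Alex} has only 4 neighbours ({S1, S4, S5, S7}), so by Hall's theorem at most 4 of the 6 applicants can be matched.
That matches 4 of the 6, leaving 2 unmatched; no matching can do better.

2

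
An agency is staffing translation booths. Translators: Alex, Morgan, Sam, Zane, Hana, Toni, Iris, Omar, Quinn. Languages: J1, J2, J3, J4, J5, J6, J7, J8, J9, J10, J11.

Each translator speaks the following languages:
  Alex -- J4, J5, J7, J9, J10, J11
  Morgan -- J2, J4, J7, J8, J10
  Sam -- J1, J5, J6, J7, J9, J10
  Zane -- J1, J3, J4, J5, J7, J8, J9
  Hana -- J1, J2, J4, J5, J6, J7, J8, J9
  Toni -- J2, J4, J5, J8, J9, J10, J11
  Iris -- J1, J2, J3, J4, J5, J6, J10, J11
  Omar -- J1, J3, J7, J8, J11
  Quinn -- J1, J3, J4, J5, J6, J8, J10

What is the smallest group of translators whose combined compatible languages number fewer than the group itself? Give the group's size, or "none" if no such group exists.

none

A matching saturating every translator exists, for instance Alex→J11, Morgan→J8, Sam→J7, Zane→J3, Hana→J9, Toni→J2, Iris→J10, Omar→J1, Quinn→J6.
By Hall's marriage theorem, this means |N(S)| ≥ |S| for every subset S, so no violating subset exists.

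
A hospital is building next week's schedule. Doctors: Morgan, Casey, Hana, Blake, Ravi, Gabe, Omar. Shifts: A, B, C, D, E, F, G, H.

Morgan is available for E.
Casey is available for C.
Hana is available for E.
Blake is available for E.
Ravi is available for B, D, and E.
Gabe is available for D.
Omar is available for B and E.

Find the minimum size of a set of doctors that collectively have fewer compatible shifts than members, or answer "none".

Take S = {Morgan, Hana}. Its neighbourhood is {E}, so |N(S)| = 1 < |S| = 2.
No single vertex violates Hall's condition since each has at least one neighbour, so 2 is the minimum.

2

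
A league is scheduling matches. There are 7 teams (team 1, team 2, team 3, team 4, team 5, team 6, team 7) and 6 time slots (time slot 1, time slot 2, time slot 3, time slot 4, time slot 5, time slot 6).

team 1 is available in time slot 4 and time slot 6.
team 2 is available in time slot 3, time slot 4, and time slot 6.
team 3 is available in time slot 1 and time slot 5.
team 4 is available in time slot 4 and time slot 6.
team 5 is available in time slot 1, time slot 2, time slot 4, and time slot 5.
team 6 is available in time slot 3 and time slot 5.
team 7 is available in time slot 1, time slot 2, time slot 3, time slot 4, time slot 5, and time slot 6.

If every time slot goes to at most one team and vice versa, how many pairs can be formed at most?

One maximum matching: team 1→time slot 6, team 2→time slot 3, team 3→time slot 1, team 4→time slot 4, team 5→time slot 2, team 6→time slot 5.
The set {team 1, team 2, team 3, team 4, team 5, team 6, team 7} has only 6 neighbours ({time slot 1, time slot 2, time slot 3, time slot 4, time slot 5, time slot 6}), so by Hall's theorem at most 6 of the 7 teams can be matched.

6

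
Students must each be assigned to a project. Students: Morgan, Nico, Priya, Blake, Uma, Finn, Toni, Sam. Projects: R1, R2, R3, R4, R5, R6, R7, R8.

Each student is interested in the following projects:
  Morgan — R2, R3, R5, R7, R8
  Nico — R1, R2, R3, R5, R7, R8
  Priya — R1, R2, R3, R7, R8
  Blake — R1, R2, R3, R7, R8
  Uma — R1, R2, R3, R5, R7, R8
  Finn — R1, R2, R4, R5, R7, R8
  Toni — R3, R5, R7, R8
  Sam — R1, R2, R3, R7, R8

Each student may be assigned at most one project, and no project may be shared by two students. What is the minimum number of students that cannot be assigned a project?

For example, pair Morgan→R5, Nico→R3, Priya→R8, Blake→R2, Uma→R1, Finn→R4, Toni→R7.
The set {Morgan, Nico, Priya, Blake, Uma, Toni, Sam} has only 6 neighbours ({R1, R2, R3, R5, R7, R8}), so by Hall's theorem at most 7 of the 8 students can be matched.
That matches 7 of the 8, leaving 1 unmatched; no matching can do better.

1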